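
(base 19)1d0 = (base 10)608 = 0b1001100000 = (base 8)1140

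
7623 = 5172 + 2451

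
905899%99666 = 8905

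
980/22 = 490/11 ≈ 44.55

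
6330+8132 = 14462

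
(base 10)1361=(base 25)24b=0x551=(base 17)4c1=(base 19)3ec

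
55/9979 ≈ 0.00551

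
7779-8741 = -962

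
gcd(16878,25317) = 8439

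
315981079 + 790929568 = 1106910647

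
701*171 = 119871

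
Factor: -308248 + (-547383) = -1 * 7^1 * 31^1 * 3943^1 = -855631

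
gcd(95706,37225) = 1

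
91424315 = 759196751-667772436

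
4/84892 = 1/21223 ≈ 0.0000471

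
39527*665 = 26285455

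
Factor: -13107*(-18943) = 3^1*17^1*19^1*257^1*997^1 = 248285901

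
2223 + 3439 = 5662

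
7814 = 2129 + 5685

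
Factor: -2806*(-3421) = 2^1*11^1*23^1*61^1*311^1 = 9599326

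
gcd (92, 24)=4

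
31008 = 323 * 96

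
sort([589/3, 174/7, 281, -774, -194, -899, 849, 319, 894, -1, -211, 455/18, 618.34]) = [-899, -774, -211, -194, -1, 174/7, 455/18, 589/3, 281, 319, 618.34, 849, 894]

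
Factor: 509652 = 2^2 * 3^4 * 11^2 * 13^1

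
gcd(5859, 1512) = 189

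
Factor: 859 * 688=2^4 * 43^1 * 859^1=590992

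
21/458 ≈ 0.0459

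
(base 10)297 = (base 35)8h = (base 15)14c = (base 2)100101001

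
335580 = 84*3995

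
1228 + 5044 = 6272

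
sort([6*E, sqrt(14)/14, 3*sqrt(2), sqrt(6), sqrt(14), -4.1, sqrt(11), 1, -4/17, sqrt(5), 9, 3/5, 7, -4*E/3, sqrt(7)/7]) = [-4.1, -4*E/3, -4/17, sqrt(14)/14, sqrt(7)/7, 3/5, 1, sqrt(5), sqrt(6), sqrt(11), sqrt(14), 3*sqrt(2), 7, 9, 6*E]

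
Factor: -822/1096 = -1*2^(-2)*3^1 = -3/4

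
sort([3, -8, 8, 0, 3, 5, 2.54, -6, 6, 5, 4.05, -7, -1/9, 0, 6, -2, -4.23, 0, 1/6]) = [-8, -7, -6, -4.23, -2, -1/9, 0, 0, 0, 1/6, 2.54, 3, 3, 4.05, 5, 5, 6, 6, 8]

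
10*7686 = 76860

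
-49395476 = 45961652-95357128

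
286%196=90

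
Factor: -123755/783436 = -1*2^(-2)*5^1*53^1*73^(-1)*467^1*2683^(-1) 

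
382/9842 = 191/4921 ≈ 0.0388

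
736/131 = 5 + 81/131 ≈ 5.62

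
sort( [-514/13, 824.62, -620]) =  [-620, -514/13, 824.62]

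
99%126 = 99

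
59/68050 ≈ 0.000867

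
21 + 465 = 486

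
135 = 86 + 49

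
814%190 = 54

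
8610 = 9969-1359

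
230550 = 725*318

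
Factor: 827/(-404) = -1*2^(-2)*101^(-1)*827^1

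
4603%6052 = 4603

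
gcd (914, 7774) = 2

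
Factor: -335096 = -1 * 2^3 * 41887^1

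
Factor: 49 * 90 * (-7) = -1 * 2^1 * 3^2 * 5^1 * 7^3 = -30870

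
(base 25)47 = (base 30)3h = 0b1101011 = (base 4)1223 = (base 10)107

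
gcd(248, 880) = 8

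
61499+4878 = 66377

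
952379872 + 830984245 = 1783364117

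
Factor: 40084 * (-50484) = -1 * 2^4 * 3^1 * 7^1 * 11^1 * 601^1 * 911^1 = -2023600656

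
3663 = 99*37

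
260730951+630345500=891076451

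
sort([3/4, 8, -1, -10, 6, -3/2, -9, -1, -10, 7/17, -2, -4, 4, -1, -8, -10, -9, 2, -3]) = [-10, -10, -10, -9, -9, -8, -4, -3, -2, -3/2, -1, -1, -1, 7/17, 3/4, 2, 4, 6, 8]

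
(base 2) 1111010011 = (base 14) 4dd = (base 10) 979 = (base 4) 33103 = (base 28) 16r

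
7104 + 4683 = 11787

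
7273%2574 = 2125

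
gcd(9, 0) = 9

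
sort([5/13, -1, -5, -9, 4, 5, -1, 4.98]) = [-9, -5, -1, -1, 5/13, 4, 4.98, 5]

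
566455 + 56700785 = 57267240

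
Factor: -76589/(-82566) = 2^(-1)*3^(-3)*11^(-1)*19^1*29^1 = 551/594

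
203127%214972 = 203127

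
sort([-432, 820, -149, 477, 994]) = [-432, -149, 477, 820, 994]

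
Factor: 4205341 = 7^1 * 17^1 * 35339^1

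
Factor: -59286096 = -1*2^4*3^2*411709^1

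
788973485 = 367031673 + 421941812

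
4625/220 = 925/44 ≈ 21.02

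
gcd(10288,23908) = 4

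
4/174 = 2/87 ≈ 0.0230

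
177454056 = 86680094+90773962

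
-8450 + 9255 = 805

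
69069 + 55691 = 124760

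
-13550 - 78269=-91819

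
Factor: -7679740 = -1 * 2^2 * 5^1 * 383987^1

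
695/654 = 1 + 41/654 ≈ 1.06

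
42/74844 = 1/1782≈0.000561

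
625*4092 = 2557500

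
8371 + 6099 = 14470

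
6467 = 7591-1124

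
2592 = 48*54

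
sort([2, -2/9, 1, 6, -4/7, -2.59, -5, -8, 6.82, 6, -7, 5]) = [-8, -7, -5, -2.59, -4/7, -2/9, 1, 2, 5, 6, 6, 6.82]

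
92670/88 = 46335/44 ≈ 1053.07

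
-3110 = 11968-15078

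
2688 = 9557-6869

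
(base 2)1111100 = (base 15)84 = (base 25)4o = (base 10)124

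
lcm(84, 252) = 252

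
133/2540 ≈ 0.0524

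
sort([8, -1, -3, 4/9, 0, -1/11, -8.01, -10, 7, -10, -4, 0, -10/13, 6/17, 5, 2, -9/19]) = [-10, -10, -8.01, -4, -3, -1, -10/13, -9/19, -1/11, 0, 0, 6/17, 4/9, 2, 5, 7, 8]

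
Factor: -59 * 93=-1 * 3^1 * 31^1 * 59^1=-5487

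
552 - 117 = 435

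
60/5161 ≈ 0.0116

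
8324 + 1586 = 9910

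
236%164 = 72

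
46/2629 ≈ 0.0175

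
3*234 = 702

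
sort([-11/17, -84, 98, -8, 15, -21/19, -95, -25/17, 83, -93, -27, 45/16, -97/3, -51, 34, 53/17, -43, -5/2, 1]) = [-95, -93, -84, -51, -43, -97/3, -27, -8, -5/2, -25/17, -21/19, -11/17, 1, 45/16, 53/17, 15, 34, 83, 98]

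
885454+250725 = 1136179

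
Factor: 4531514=2^1 * 13^1 * 174289^1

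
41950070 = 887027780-845077710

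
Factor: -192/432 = -1 * 2^2 * 3^(-2) = -4/9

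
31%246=31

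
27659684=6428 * 4303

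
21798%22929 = 21798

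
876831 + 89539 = 966370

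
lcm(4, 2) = 4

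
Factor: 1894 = 2^1*947^1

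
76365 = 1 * 76365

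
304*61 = 18544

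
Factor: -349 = -1*349^1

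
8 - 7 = 1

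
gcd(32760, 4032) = 504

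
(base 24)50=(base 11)aa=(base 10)120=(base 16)78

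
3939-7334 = -3395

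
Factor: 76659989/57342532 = 2^(-2) * 7^1 * 13^(-1) * 19^(-1) * 23^1 * 127^(-1) * 197^1 * 457^(-1) * 2417^1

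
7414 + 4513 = 11927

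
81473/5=16294+3/5=16294.60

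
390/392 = 195/196 ≈ 0.995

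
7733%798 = 551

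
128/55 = 2 + 18/55 ≈ 2.33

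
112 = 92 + 20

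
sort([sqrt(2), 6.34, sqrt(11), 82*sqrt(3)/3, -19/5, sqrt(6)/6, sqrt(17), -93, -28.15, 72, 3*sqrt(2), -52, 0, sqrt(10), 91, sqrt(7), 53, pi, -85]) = [-93, -85, -52, -28.15, -19/5, 0, sqrt(6)/6, sqrt(2), sqrt(7), pi, sqrt(10), sqrt(11), sqrt(17), 3*sqrt(2), 6.34, 82*sqrt(3)/3, 53, 72, 91]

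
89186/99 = 900 + 86/99 ≈ 900.87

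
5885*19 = 111815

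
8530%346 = 226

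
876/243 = 3 + 49/81 ≈ 3.60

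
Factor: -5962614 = -1*2^1*3^1*7^2*17^1*1193^1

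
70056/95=737+41/95≈737.43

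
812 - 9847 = -9035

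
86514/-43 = -2011 - 41/43 ≈ -2011.95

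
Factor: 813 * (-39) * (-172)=2^2 * 3^2 * 13^1 * 43^1 * 271^1=5453604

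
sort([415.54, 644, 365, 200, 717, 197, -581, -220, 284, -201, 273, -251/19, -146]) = [-581, -220, -201, -146, -251/19, 197, 200, 273, 284, 365, 415.54, 644, 717]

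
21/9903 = 7/3301 ≈ 0.00212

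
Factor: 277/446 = 2^(-1) * 223^(-1) * 277^1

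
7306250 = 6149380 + 1156870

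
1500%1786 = 1500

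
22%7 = 1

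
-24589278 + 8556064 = -16033214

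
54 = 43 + 11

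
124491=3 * 41497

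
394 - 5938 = -5544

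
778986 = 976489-197503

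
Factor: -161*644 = -1*2^2*7^2*23^2 = -103684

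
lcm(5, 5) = 5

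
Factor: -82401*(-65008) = 2^4*3^1*11^2*17^1*227^1*239^1 = 5356724208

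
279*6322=1763838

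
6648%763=544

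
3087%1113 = 861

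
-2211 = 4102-6313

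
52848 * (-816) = -43123968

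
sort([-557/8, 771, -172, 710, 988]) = [-172, -557/8, 710, 771, 988]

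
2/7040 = 1/3520 ≈ 0.000284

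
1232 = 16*77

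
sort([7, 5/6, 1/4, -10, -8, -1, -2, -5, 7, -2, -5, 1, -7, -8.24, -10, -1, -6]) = [-10, -10, -8.24, -8, -7, -6, -5, -5, -2, -2, -1, -1, 1/4, 5/6, 1, 7, 7]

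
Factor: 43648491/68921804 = 2^(-2) * 3^1 * 7^(-1) * 19^1 * 31^(-1) * 271^(-1) * 293^(-1) * 765763^1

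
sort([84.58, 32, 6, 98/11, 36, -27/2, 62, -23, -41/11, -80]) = [-80, -23, -27/2, -41/11, 6, 98/11, 32, 36, 62, 84.58]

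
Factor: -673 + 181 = -1 * 2^2 * 3^1 * 41^1 = -492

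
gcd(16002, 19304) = 254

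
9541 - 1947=7594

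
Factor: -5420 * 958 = -1 * 2^3 * 5^1 * 271^1 * 479^1 = -5192360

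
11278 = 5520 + 5758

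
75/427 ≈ 0.176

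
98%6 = 2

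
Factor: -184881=-1*3^1*61627^1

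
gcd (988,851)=1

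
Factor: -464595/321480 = -1*2^ (-3)*3^ (-1)*19^ (-1)*659^1 = -659/456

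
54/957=18/319 ≈ 0.0564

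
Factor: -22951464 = -1*2^3*3^1*956311^1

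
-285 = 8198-8483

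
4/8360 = 1/2090 ≈ 0.000478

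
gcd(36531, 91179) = 297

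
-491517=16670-508187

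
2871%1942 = 929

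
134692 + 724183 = 858875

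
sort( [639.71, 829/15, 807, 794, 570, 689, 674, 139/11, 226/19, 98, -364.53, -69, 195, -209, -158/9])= [-364.53, -209, -69, -158/9, 226/19, 139/11, 829/15, 98, 195, 570, 639.71, 674, 689, 794, 807]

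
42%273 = 42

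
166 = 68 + 98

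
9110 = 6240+2870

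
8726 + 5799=14525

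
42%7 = 0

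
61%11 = 6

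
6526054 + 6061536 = 12587590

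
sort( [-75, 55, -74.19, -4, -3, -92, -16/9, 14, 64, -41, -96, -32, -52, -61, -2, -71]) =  [-96, -92, -75, -74.19, -71, -61, -52, -41, -32, -4, -3, -2, -16/9, 14, 55, 64]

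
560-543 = 17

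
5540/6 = 2770/3 ≈ 923.33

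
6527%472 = 391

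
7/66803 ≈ 0.000105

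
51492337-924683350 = -873191013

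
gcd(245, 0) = 245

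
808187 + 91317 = 899504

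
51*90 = 4590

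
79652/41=1942 + 30/41 ≈ 1942.73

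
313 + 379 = 692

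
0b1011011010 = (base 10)730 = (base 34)lg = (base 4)23122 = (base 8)1332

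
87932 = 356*247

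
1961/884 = 2 + 193/884≈2.22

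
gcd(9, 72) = 9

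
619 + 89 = 708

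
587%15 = 2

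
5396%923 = 781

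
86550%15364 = 9730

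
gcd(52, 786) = 2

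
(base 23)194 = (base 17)299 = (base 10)740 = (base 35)l5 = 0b1011100100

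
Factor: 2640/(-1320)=-1 * 2^1=-2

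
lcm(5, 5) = 5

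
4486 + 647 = 5133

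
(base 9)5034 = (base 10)3676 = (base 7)13501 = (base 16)e5c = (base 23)6lj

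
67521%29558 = 8405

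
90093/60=30031/20=1501.55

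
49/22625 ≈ 0.00217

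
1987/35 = 56 + 27/35 ≈ 56.77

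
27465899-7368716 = 20097183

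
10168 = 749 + 9419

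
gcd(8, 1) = 1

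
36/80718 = 6/13453 ≈ 0.000446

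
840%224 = 168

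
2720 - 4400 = -1680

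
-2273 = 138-2411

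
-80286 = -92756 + 12470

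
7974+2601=10575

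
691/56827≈0.0122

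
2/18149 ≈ 0.000110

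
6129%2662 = 805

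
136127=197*691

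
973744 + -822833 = 150911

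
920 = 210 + 710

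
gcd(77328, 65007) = 9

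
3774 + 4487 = 8261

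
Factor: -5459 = -1*53^1*103^1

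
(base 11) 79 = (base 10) 86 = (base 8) 126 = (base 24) 3e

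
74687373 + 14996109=89683482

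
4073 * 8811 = 35887203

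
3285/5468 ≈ 0.601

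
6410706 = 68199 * 94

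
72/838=36/419 ≈ 0.0859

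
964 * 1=964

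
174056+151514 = 325570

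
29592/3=9864=9864.00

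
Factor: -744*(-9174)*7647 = 2^4*3^3*11^1*31^1*139^1*2549^1 = 52194262032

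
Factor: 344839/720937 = 7^ (-2)*11^1*23^1*29^1*47^1*14713^ (-1)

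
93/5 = 18 + 3/5 = 18.60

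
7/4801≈0.00146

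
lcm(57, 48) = 912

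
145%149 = 145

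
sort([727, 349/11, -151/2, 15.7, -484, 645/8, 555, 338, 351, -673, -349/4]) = [-673, -484, -349/4, -151/2, 15.7, 349/11, 645/8, 338, 351, 555, 727]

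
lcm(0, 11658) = 0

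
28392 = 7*4056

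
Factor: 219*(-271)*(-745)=3^1*5^1*73^1*149^1*271^1=44215005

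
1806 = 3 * 602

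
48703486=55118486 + -6415000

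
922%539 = 383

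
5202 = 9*578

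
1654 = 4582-2928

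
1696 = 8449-6753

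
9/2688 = 3/896≈0.00335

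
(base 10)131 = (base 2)10000011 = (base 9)155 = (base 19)6h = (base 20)6b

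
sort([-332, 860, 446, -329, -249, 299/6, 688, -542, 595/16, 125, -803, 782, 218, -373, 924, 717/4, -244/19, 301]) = [-803, -542, -373, -332, -329, -249, -244/19, 595/16, 299/6, 125, 717/4, 218, 301, 446, 688, 782, 860, 924]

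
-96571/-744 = 129 + 595/744 ≈ 129.80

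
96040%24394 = 22858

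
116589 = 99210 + 17379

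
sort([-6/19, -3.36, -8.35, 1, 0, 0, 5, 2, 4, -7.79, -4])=[-8.35, -7.79, -4, -3.36, -6/19, 0, 0, 1, 2, 4, 5]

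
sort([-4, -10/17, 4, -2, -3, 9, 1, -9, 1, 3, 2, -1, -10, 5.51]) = [-10, -9, -4, -3, -2, -1, -10/17, 1, 1, 2, 3, 4, 5.51, 9]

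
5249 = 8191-2942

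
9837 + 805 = 10642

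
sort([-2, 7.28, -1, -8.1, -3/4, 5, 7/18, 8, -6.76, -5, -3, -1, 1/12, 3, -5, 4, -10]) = [-10, -8.1, -6.76, -5, -5, -3, -2, -1, -1, -3/4, 1/12, 7/18, 3, 4, 5, 7.28, 8]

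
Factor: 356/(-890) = -1 * 2^1 * 5^(-1) = -2/5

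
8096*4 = 32384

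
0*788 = 0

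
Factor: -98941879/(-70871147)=17^(-1) * 59^1 * 1676981^1 * 4168891^(-1)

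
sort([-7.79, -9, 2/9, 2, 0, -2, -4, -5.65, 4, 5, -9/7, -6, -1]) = [-9, -7.79, -6, -5.65, -4, -2, -9/7, -1, 0, 2/9, 2, 4, 5]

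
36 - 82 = -46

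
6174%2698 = 778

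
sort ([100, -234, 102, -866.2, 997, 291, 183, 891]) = [-866.2, -234, 100, 102, 183, 291, 891, 997]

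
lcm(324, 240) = 6480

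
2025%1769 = 256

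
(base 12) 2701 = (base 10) 4465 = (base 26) 6fj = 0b1000101110001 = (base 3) 20010101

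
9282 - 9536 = -254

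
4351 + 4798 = 9149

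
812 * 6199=5033588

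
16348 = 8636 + 7712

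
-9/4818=-3/1606 ≈ -0.00187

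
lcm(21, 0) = 0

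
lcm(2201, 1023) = 72633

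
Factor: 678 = 2^1*3^1*113^1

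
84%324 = 84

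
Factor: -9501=-1*3^1*3167^1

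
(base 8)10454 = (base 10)4396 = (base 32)49c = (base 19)c37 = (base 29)56h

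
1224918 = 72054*17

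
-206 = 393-599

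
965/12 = 80 + 5/12 ≈ 80.42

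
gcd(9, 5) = 1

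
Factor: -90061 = -1 * 113^1 * 797^1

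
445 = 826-381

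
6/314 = 3/157 ≈ 0.0191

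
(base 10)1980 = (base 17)6e8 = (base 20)4j0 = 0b11110111100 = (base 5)30410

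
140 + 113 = 253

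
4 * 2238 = 8952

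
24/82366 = 12/41183 ≈ 0.000291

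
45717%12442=8391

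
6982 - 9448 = -2466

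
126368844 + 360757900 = 487126744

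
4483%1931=621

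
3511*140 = 491540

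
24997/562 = 44 + 269/562 ≈ 44.48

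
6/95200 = 3/47600 ≈ 0.0000630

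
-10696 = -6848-3848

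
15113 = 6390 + 8723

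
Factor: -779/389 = -1 * 19^1 * 41^1 * 389^(-1)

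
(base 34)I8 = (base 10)620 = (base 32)JC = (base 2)1001101100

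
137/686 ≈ 0.200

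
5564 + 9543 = 15107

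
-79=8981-9060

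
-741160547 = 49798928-790959475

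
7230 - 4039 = 3191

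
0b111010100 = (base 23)k8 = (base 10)468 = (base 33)e6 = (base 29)g4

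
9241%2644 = 1309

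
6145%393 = 250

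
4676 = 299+4377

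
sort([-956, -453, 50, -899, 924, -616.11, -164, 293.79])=[-956, -899, -616.11, -453, -164, 50, 293.79, 924]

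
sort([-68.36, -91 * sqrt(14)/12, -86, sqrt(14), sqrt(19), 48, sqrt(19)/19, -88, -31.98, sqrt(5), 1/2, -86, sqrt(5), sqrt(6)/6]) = [-88, -86, -86, -68.36, -31.98, -91 * sqrt(14)/12, sqrt(19)/19, sqrt(6)/6, 1/2, sqrt(5), sqrt(5), sqrt(14), sqrt(19), 48]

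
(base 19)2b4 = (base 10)935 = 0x3a7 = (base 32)t7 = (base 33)sb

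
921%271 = 108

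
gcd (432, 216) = 216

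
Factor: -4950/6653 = -1*2^1*3^2*5^2*11^1*6653^(-1)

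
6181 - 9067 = -2886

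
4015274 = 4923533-908259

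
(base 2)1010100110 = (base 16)2a6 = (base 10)678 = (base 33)ki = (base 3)221010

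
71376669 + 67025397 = 138402066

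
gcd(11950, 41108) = 478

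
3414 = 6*569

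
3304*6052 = 19995808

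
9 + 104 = 113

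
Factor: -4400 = -1 * 2^4 * 5^2 * 11^1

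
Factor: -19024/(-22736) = 7^(-2) * 41^1 = 41/49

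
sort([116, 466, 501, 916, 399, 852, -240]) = [-240, 116, 399, 466, 501, 852, 916]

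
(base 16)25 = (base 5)122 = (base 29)18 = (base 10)37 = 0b100101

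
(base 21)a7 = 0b11011001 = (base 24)91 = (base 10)217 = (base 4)3121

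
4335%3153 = 1182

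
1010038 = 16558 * 61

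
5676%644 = 524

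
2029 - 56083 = -54054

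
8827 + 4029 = 12856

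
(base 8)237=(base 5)1114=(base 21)7c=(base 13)c3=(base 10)159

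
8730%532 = 218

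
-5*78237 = -391185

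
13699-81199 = -67500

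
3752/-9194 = -1876/4597 ≈ -0.408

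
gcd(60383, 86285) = 1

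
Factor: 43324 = 2^2*10831^1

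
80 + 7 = 87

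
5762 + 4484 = 10246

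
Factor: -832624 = -1*2^4*13^1*4003^1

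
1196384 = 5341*224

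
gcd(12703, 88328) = 1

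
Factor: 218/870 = 3^(-1)*5^(-1)*29^(-1)*109^1 = 109/435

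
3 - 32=-29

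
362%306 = 56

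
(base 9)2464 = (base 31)1sb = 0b11100110000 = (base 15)82a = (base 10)1840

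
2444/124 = 611/31≈19.71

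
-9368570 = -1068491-8300079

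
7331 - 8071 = -740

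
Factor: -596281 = -1*7^2*43^1*283^1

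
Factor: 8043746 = 2^1*4021873^1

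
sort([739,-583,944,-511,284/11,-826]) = [-826,-583,-511,284/11,739,944]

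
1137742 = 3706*307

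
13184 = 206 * 64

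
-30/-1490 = 3/149 ≈ 0.0201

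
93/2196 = 31/732 ≈ 0.0423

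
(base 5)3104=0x194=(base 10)404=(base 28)ec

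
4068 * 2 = 8136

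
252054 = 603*418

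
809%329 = 151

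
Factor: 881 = 881^1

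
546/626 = 273/313 ≈ 0.872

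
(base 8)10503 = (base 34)3rx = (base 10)4419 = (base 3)20001200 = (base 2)1000101000011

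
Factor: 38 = 2^1*19^1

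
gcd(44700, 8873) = 1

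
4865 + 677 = 5542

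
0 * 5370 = 0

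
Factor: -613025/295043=-1*5^2*31^1*373^ (-1)=-775/373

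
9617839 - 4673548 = 4944291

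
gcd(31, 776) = 1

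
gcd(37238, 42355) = 43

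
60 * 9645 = 578700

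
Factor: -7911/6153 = -1 * 3^2 * 7^(-1) = -9/7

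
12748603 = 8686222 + 4062381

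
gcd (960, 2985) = 15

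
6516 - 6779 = -263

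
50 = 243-193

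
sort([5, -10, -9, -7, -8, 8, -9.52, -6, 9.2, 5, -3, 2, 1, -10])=[-10, -10, -9.52, -9, -8, -7, -6, -3, 1, 2, 5, 5, 8, 9.2]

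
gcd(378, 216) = 54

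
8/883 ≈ 0.00906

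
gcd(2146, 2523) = 29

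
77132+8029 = 85161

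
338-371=-33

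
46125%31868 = 14257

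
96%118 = 96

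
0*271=0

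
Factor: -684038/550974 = -1*3^(-1)*19^1*47^1*229^(-1)*383^1*401^(-1) = -342019/275487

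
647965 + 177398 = 825363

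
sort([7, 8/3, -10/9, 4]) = [-10/9, 8/3, 4, 7]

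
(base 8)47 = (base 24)1f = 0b100111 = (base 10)39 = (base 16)27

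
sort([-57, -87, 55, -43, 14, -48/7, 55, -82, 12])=[-87, -82, -57, -43, -48/7, 12, 14, 55, 55]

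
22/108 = 11/54 ≈ 0.204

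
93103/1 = 93103 = 93103.00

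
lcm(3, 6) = 6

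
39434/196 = 19717/98 ≈ 201.19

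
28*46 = 1288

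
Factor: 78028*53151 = 2^2*3^1*7^1*2531^1*19507^1 = 4147266228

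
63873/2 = 31936 + 1/2 = 31936.50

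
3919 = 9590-5671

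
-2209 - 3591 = -5800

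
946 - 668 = 278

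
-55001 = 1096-56097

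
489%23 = 6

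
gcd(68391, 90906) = 3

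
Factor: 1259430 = 2^1 * 3^1 * 5^1 * 41981^1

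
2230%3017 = 2230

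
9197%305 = 47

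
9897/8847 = 1 + 350/2949 ≈ 1.12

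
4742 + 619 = 5361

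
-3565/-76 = 46 + 69/76 ≈ 46.91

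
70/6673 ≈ 0.0105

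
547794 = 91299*6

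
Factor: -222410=-1 * 2^1 * 5^1 * 23^1 * 967^1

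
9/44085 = 3/14695 ≈ 0.000204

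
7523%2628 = 2267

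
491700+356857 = 848557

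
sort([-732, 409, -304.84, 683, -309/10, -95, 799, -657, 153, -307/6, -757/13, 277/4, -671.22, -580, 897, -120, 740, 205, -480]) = [-732, -671.22, -657, -580, -480, -304.84, -120, -95, -757/13, -307/6, -309/10, 277/4, 153, 205, 409, 683, 740, 799, 897]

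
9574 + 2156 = 11730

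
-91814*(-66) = 6059724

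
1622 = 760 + 862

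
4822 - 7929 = -3107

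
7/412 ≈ 0.0170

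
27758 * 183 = 5079714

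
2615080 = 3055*856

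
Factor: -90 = -1*2^1*3^2*5^1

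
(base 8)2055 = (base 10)1069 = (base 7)3055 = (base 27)1cg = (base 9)1417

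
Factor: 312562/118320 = 2^(-3)*3^(-1)*5^(-1)*317^1 = 317/120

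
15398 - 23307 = -7909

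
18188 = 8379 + 9809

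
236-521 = -285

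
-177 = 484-661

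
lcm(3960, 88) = 3960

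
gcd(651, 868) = 217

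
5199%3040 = 2159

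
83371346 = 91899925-8528579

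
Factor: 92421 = 3^4*7^1*163^1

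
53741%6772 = 6337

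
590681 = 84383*7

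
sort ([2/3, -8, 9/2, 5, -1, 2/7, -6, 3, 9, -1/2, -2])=[-8, -6, -2, -1, -1/2, 2/7, 2/3, 3, 9/2, 5, 9]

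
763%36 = 7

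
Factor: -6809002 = -1*2^1*73^1*149^1*313^1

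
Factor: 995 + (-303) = 2^2 * 173^1 = 692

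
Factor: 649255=5^1*89^1*1459^1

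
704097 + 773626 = 1477723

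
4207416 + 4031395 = 8238811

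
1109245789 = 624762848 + 484482941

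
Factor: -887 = -1*887^1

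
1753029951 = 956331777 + 796698174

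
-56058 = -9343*6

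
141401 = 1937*73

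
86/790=43/395 ≈ 0.109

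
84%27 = 3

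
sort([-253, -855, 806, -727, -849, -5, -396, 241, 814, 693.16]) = [-855, -849, -727, -396, -253, -5, 241, 693.16, 806, 814]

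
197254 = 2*98627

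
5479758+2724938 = 8204696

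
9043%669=346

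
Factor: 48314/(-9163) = -1*2^1*11^(-1)*29^1 = -58/11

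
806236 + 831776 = 1638012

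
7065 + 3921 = 10986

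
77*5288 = 407176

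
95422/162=47711/81 ≈ 589.02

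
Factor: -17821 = -1*71^1*251^1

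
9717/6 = 3239/2 = 1619.50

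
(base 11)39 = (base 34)18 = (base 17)28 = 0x2a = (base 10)42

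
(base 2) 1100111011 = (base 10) 827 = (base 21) 1i8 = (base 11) 692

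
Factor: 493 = 17^1 * 29^1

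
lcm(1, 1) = 1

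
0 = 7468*0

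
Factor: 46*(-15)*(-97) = 2^1*3^1*5^1*23^1*97^1 = 66930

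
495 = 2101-1606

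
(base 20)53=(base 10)103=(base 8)147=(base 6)251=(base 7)205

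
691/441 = 1+250/441 ≈ 1.57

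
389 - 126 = 263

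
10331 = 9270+1061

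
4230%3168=1062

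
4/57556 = 1/14389 ≈ 0.0000695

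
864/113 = 7 + 73/113 ≈ 7.65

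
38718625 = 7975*4855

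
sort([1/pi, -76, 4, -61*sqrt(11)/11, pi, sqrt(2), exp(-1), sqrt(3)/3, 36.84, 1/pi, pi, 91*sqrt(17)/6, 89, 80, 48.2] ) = [-76, -61*sqrt(11)/11, 1/pi, 1/pi, exp(-1), sqrt(3)/3, sqrt(2), pi, pi, 4, 36.84, 48.2, 91*sqrt(17)/6, 80, 89] 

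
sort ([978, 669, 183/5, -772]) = [-772, 183/5, 669, 978]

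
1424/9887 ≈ 0.144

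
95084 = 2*47542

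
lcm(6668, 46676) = 46676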